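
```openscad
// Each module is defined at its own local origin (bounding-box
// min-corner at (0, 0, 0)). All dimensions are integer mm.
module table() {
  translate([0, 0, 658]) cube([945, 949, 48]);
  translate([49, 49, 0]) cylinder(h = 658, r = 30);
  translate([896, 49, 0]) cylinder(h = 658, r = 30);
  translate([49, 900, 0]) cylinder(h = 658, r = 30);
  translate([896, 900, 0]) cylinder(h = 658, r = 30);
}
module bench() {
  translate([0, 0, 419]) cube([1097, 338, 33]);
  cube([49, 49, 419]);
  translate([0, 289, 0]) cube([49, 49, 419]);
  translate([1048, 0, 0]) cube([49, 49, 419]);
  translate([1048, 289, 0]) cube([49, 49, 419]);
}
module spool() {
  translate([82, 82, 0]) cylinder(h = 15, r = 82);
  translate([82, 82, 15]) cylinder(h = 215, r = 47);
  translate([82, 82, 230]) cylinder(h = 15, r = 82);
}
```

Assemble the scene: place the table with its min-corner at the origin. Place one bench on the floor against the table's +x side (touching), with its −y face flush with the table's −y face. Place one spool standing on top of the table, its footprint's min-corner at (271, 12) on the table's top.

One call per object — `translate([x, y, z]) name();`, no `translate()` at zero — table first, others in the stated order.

table();
translate([945, 0, 0]) bench();
translate([271, 12, 706]) spool();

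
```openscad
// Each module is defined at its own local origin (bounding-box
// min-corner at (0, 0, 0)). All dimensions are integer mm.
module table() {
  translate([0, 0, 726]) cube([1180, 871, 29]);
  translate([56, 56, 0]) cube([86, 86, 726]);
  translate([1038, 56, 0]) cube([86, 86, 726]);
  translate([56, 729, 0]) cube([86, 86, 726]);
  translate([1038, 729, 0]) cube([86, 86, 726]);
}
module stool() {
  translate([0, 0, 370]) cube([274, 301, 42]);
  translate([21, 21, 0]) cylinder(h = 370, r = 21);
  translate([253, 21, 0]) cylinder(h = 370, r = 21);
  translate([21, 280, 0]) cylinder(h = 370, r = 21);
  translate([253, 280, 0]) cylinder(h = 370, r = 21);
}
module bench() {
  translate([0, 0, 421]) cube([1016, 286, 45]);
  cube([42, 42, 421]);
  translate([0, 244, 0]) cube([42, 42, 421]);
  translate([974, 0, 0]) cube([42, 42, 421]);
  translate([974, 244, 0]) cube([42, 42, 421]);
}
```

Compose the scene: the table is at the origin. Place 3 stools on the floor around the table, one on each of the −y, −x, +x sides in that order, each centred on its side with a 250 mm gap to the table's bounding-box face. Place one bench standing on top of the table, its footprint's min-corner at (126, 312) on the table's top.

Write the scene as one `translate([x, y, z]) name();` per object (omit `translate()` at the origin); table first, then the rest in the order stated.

table();
translate([453, -551, 0]) stool();
translate([-524, 285, 0]) stool();
translate([1430, 285, 0]) stool();
translate([126, 312, 755]) bench();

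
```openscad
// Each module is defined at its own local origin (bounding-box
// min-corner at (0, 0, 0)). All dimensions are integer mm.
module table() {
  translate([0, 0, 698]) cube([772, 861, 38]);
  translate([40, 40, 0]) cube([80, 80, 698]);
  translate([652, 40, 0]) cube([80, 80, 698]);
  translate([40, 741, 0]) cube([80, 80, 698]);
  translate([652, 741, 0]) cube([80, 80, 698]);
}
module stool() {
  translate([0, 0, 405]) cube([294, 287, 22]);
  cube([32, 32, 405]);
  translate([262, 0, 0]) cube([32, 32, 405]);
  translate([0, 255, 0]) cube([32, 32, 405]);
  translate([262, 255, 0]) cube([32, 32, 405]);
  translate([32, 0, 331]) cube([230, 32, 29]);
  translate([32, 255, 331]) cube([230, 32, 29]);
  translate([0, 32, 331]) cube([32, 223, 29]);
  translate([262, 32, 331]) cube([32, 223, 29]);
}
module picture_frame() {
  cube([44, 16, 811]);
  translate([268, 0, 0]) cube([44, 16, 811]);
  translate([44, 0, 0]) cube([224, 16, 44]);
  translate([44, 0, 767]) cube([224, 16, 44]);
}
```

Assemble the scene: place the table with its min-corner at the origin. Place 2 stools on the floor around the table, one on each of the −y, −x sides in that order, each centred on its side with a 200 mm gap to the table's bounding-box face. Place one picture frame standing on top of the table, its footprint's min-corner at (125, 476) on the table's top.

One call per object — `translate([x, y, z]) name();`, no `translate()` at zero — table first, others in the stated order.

table();
translate([239, -487, 0]) stool();
translate([-494, 287, 0]) stool();
translate([125, 476, 736]) picture_frame();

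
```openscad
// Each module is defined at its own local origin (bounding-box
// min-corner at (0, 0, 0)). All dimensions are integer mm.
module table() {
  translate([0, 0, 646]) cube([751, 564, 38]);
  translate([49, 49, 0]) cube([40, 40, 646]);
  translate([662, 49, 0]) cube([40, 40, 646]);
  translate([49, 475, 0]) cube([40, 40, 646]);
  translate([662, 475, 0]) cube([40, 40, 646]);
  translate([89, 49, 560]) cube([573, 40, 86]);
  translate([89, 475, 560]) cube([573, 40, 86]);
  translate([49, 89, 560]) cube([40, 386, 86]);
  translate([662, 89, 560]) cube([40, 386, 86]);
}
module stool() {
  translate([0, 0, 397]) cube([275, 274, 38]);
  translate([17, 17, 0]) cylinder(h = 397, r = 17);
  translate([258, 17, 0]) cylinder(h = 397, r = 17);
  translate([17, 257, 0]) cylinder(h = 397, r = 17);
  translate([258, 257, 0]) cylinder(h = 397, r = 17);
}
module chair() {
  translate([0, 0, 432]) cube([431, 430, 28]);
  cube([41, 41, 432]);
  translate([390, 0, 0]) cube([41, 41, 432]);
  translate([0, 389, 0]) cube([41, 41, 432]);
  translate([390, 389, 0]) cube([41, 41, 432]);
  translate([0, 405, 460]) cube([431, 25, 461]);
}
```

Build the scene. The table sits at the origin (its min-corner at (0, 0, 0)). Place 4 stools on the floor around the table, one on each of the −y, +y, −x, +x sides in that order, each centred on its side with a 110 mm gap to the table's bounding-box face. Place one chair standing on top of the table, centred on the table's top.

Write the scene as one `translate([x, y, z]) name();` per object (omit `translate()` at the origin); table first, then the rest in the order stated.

table();
translate([238, -384, 0]) stool();
translate([238, 674, 0]) stool();
translate([-385, 145, 0]) stool();
translate([861, 145, 0]) stool();
translate([160, 67, 684]) chair();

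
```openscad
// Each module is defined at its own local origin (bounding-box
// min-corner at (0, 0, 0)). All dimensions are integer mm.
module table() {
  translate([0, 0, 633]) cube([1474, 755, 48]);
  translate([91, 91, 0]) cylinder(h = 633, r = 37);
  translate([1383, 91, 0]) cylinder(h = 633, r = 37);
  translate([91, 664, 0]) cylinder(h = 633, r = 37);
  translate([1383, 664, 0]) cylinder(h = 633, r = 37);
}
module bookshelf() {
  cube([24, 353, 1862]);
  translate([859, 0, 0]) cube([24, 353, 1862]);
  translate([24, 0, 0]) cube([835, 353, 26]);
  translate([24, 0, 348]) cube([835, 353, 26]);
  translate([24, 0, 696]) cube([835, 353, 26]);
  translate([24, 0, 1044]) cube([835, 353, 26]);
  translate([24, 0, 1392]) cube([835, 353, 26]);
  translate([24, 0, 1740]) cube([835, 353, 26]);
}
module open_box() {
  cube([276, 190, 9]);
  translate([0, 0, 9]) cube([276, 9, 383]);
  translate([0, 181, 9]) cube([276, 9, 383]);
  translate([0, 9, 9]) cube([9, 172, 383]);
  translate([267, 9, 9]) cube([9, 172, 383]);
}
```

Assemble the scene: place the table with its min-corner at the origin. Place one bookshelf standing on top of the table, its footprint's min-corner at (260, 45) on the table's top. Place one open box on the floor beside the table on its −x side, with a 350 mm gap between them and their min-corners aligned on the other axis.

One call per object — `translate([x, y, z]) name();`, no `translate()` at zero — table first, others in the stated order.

table();
translate([260, 45, 681]) bookshelf();
translate([-626, 0, 0]) open_box();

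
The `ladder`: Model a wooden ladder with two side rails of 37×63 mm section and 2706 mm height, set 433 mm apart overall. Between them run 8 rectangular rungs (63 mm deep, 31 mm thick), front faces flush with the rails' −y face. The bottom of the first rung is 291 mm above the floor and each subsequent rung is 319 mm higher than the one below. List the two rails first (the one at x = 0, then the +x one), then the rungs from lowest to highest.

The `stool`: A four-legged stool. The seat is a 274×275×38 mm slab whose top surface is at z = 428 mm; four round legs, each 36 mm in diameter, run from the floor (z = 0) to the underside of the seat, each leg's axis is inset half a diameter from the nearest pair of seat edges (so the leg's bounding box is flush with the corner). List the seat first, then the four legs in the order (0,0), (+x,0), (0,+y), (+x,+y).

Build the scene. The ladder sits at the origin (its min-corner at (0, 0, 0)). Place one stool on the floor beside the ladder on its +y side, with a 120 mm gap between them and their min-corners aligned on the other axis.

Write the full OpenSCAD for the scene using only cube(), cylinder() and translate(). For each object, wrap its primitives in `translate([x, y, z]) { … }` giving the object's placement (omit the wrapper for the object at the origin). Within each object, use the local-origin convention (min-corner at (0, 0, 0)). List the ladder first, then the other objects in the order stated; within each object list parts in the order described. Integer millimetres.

cube([37, 63, 2706]);
translate([396, 0, 0]) cube([37, 63, 2706]);
translate([37, 0, 291]) cube([359, 63, 31]);
translate([37, 0, 610]) cube([359, 63, 31]);
translate([37, 0, 929]) cube([359, 63, 31]);
translate([37, 0, 1248]) cube([359, 63, 31]);
translate([37, 0, 1567]) cube([359, 63, 31]);
translate([37, 0, 1886]) cube([359, 63, 31]);
translate([37, 0, 2205]) cube([359, 63, 31]);
translate([37, 0, 2524]) cube([359, 63, 31]);
translate([0, 183, 0]) {
  translate([0, 0, 390]) cube([274, 275, 38]);
  translate([18, 18, 0]) cylinder(h = 390, r = 18);
  translate([256, 18, 0]) cylinder(h = 390, r = 18);
  translate([18, 257, 0]) cylinder(h = 390, r = 18);
  translate([256, 257, 0]) cylinder(h = 390, r = 18);
}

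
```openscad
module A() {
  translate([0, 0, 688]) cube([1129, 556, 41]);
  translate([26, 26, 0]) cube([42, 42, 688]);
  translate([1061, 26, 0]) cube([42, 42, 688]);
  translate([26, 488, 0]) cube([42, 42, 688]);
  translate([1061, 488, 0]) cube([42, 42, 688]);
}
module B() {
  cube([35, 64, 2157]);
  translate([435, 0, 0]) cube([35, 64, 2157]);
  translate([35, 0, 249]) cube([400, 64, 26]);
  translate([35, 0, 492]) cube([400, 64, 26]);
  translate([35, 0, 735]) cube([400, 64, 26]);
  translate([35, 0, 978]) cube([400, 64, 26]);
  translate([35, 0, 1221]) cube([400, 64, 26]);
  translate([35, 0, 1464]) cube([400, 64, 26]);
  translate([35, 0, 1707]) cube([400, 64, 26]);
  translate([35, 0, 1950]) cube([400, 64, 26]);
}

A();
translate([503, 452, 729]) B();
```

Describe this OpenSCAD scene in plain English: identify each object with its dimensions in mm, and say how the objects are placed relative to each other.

A is a rectangular dining table. The top is 1129×556×41 mm with its upper surface at z = 729 mm. It stands on four 42×42 mm square legs, each inset 26 mm from the nearest pair of top edges, running from the floor to the underside of the top.

B is a wooden ladder with two side rails of 35×64 mm section and 2157 mm height, set 470 mm apart overall. Between them run 8 rectangular rungs (64 mm deep, 26 mm thick), front faces flush with the rails' −y face. The bottom of the first rung is 249 mm above the floor and each subsequent rung is 243 mm higher than the one below.

The ladder is on top of the table.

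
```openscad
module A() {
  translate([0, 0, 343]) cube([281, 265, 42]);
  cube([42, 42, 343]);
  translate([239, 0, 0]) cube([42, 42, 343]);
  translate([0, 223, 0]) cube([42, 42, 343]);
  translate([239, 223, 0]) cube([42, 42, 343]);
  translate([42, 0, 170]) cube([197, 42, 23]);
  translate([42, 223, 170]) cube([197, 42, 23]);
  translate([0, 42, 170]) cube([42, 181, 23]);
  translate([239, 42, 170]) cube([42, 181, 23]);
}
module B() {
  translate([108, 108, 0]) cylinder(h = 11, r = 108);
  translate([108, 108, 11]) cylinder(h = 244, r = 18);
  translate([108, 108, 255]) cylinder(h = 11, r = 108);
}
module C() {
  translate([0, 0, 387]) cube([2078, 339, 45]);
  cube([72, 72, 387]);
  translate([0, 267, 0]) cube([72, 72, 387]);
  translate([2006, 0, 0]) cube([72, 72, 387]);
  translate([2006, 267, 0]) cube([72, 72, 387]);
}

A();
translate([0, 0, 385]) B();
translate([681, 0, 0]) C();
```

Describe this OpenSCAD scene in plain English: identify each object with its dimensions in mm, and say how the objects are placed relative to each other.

A is a simple wooden stool: a rectangular seat 281 mm (x) by 265 mm (y), 42 mm thick, top face at z = 385 mm, on four square legs, each 42×42 mm in cross-section. The legs rest on z = 0, each flush with a corner of the seat. Four stretchers, 42 mm wide and 23 mm tall, connect adjacent legs with their undersides at z = 170 mm, each running between the inner faces of the legs it joins and aligned with the legs' outer faces on the other axis.

B is a spool: two coaxial disc flanges of radius 108 mm and thickness 11 mm, joined by a core cylinder of radius 18 mm and height 244 mm. The lower flange rests on z = 0 and the three cylinders share a vertical axis.

C is a long wooden bench with a 2078 mm (x) × 339 mm (y) seat, 45 mm thick, its top surface 432 mm above the floor. Four 72 mm square legs at the seat corners, flush with the edges, run from z = 0 to the seat underside.

The spool is on top of the stool. The bench is on the floor beside the stool on its +x side.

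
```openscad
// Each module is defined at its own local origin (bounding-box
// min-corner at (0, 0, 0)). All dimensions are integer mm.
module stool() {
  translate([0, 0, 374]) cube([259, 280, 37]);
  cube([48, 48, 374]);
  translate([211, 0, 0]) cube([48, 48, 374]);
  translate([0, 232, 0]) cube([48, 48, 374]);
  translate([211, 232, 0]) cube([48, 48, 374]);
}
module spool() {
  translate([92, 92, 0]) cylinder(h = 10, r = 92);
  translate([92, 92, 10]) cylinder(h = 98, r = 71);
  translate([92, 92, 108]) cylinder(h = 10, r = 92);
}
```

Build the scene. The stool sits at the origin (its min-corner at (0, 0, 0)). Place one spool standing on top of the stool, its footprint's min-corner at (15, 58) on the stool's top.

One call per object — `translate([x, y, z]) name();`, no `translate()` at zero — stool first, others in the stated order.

stool();
translate([15, 58, 411]) spool();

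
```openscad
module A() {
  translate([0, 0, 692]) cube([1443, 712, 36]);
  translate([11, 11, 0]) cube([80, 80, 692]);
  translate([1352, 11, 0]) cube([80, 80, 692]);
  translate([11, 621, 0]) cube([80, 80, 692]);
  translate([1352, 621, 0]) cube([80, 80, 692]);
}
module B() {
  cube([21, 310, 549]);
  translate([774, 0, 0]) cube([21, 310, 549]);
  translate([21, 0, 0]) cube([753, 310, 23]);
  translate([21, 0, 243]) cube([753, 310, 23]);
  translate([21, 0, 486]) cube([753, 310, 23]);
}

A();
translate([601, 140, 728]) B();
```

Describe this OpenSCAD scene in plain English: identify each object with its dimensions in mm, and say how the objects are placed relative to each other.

A is a table: top 1443 mm (x) × 712 mm (y), 36 mm thick, upper face at z = 728 mm, on four 80×80 mm square legs, each inset 11 mm from the nearest pair of top edges, running from z = 0 to the bottom of the top.

B is an open bookshelf. Two side panels, each 21 mm thick, 310 mm deep and 549 mm tall, stand 795 mm apart (outside-to-outside). Between them sit 3 shelves, each 23 mm thick and 310 mm deep, spanning the full gap between the sides. The bottom shelf rests on the floor (its underside at z = 0) and the clear gap between one shelf's top and the next shelf's underside is 220 mm.

The bookshelf is on top of the table.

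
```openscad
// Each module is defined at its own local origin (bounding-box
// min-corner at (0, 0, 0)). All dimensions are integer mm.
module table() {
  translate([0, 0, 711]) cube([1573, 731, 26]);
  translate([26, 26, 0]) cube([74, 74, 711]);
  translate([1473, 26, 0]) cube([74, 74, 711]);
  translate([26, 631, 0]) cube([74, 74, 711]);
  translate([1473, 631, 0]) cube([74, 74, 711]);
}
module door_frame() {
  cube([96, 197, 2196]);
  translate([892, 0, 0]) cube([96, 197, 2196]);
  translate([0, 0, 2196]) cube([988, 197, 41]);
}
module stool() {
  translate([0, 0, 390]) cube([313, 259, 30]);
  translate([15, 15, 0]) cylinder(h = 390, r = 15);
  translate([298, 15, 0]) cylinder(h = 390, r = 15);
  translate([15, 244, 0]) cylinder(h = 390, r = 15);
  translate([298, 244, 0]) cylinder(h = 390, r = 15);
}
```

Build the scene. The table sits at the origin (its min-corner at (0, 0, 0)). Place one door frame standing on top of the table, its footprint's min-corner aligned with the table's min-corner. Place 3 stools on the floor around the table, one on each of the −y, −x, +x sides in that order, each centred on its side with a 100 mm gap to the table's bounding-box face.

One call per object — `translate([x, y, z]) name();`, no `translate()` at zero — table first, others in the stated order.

table();
translate([0, 0, 737]) door_frame();
translate([630, -359, 0]) stool();
translate([-413, 236, 0]) stool();
translate([1673, 236, 0]) stool();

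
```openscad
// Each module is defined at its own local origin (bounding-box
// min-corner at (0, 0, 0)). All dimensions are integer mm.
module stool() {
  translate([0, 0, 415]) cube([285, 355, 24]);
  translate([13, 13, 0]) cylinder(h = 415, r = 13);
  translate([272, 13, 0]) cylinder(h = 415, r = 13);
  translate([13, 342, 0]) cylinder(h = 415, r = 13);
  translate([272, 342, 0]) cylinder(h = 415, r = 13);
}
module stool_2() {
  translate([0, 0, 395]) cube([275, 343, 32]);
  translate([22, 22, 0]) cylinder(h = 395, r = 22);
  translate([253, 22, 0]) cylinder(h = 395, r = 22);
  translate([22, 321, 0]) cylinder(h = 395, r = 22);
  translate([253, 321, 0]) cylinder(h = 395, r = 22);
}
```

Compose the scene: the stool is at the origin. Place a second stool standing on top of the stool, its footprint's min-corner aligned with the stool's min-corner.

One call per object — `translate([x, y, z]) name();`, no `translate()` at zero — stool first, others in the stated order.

stool();
translate([0, 0, 439]) stool_2();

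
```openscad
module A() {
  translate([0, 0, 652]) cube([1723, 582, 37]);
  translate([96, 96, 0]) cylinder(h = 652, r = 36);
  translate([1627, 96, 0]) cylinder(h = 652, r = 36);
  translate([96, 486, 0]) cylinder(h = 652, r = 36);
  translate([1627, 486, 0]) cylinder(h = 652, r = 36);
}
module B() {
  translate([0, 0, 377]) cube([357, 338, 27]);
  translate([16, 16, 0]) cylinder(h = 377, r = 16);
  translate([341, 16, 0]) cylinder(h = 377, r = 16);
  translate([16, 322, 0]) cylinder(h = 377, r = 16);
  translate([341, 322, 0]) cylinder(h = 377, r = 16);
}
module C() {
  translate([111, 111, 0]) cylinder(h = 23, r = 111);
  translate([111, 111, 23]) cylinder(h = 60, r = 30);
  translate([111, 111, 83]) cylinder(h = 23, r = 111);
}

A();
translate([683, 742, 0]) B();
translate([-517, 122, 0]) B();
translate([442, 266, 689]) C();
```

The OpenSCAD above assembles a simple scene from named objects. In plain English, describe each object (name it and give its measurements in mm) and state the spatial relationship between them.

A is a table with a 1723×582 mm rectangular top, 37 mm thick, top surface at z = 689 mm, supported by four round legs of 72 mm diameter, each leg's bounding box inset 60 mm from the nearest pair of top edges, running from the floor.

B is a simple wooden stool: a rectangular seat 357 mm (x) by 338 mm (y), 27 mm thick, top face at z = 404 mm, on four round legs, each 32 mm in diameter. The legs rest on z = 0, each leg's axis is inset half a diameter from the nearest pair of seat edges (so the leg's bounding box is flush with the corner).

C is a spool: two coaxial disc flanges of radius 111 mm and thickness 23 mm, joined by a core cylinder of radius 30 mm and height 60 mm. The lower flange rests on z = 0 and the three cylinders share a vertical axis.

Two stools sit around the table at the +y, −x sides. The spool is on top of the table.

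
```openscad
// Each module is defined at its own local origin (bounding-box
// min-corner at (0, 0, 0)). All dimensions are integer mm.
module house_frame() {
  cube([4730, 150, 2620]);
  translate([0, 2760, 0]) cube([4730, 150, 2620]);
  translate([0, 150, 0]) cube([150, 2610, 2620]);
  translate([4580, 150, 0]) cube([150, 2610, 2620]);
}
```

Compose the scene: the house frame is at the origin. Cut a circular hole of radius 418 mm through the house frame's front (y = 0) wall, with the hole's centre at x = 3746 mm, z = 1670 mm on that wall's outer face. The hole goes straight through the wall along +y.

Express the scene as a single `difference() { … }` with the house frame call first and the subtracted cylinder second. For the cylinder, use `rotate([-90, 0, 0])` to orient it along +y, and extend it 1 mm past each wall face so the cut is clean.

difference() {
  house_frame();
  translate([3746, -1, 1670]) rotate([-90, 0, 0]) cylinder(h = 152, r = 418);
}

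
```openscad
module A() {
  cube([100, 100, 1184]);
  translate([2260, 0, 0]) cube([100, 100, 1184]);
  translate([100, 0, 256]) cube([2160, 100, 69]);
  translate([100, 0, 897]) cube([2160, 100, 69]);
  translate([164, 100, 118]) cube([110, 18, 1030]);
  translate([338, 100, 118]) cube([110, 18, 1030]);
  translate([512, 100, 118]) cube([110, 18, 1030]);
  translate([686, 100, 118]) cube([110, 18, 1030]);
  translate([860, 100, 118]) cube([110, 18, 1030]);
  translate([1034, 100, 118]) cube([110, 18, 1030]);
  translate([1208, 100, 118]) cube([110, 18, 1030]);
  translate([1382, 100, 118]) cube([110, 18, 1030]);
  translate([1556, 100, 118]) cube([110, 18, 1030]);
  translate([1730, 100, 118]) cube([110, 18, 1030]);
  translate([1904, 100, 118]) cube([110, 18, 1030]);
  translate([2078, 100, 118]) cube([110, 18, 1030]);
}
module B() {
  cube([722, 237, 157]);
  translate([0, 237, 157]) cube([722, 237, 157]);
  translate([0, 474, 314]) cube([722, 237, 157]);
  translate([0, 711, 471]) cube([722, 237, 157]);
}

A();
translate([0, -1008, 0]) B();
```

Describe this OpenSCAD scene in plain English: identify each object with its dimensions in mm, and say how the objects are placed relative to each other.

A is a fence section. Two 100×100 mm posts, 1184 mm tall, stand on the floor with a clear span of 2160 mm between their inner faces. Two horizontal rails of 100×69 mm section span the gap between the posts with their undersides at z = 256 mm and z = 897 mm, flush with the posts' −y face. 12 pickets, each 110 mm wide, 18 mm thick and 1030 mm tall, are fixed to the +y face of the rails with their bottoms at z = 118 mm, evenly spaced across the span with equal gaps (rounded down to the nearest mm) at the −x end and between each pair — any rounding remainder accumulates at the +x end.

B is a straight staircase of 4 solid steps. Each step is 722 mm wide (x), 237 mm deep (y, the going) and 157 mm tall (the rise). The first step rests on the floor; each subsequent step sits one going further in +y and one rise higher in +z, directly behind and above the previous step with no overlap.

The staircase is on the floor beside the fence section on its −y side.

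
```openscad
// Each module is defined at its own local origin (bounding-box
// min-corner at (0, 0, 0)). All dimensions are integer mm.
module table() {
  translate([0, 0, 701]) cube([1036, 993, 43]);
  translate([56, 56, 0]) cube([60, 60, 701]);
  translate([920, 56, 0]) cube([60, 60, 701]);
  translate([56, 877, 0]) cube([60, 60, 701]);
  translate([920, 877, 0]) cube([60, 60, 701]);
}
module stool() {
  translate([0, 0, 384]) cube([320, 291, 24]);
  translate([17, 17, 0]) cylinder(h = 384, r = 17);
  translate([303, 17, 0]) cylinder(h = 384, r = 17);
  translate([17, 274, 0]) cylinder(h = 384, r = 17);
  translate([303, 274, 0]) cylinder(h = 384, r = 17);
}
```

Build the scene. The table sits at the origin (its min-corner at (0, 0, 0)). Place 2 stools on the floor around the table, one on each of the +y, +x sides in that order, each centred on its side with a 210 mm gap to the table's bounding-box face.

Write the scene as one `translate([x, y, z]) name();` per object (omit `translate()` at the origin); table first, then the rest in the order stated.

table();
translate([358, 1203, 0]) stool();
translate([1246, 351, 0]) stool();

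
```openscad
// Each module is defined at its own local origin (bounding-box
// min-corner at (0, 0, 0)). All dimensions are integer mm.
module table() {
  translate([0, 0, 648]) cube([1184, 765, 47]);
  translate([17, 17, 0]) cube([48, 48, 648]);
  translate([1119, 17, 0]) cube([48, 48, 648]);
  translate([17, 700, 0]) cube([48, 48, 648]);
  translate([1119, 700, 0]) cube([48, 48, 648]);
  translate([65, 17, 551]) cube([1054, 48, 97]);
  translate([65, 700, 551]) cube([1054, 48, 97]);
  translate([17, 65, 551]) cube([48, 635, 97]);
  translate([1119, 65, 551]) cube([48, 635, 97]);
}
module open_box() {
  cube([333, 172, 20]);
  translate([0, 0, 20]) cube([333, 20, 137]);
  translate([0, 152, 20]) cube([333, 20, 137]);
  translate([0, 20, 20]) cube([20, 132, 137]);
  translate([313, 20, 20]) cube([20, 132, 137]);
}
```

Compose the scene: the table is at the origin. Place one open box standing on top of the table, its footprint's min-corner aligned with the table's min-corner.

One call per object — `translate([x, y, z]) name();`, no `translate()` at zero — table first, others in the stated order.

table();
translate([0, 0, 695]) open_box();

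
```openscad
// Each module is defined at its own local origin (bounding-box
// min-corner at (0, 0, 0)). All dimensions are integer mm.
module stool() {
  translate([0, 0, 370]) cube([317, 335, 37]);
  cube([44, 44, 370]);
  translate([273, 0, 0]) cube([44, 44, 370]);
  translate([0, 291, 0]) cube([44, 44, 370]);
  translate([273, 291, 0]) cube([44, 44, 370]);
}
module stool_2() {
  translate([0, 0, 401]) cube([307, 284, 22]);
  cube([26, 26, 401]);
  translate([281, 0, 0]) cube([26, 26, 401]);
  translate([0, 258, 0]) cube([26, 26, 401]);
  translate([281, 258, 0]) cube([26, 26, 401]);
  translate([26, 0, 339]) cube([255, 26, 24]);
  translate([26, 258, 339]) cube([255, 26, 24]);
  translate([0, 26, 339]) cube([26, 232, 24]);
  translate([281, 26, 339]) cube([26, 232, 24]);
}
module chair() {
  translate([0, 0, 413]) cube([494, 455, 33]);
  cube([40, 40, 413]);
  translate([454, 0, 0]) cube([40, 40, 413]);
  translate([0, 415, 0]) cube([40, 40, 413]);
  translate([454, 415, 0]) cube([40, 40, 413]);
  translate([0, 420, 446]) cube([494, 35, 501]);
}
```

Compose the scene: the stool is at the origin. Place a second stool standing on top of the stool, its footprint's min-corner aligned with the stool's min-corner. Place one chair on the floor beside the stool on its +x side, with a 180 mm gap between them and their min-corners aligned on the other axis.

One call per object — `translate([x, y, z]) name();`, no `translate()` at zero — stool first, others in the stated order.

stool();
translate([0, 0, 407]) stool_2();
translate([497, 0, 0]) chair();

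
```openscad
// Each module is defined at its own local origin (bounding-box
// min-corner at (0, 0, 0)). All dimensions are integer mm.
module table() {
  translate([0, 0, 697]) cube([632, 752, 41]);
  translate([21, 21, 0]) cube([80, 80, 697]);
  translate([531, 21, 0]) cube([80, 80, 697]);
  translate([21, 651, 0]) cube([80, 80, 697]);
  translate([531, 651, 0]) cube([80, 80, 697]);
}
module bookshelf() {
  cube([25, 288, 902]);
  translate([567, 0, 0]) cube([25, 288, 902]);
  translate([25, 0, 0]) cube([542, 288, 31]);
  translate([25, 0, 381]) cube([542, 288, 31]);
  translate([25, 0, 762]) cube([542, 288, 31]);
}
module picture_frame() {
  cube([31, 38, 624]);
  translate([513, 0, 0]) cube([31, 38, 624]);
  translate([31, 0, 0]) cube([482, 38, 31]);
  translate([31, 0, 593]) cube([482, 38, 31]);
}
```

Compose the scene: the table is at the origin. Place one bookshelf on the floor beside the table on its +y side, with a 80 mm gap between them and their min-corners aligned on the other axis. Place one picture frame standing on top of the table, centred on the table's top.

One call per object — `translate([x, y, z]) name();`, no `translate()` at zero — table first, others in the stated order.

table();
translate([0, 832, 0]) bookshelf();
translate([44, 357, 738]) picture_frame();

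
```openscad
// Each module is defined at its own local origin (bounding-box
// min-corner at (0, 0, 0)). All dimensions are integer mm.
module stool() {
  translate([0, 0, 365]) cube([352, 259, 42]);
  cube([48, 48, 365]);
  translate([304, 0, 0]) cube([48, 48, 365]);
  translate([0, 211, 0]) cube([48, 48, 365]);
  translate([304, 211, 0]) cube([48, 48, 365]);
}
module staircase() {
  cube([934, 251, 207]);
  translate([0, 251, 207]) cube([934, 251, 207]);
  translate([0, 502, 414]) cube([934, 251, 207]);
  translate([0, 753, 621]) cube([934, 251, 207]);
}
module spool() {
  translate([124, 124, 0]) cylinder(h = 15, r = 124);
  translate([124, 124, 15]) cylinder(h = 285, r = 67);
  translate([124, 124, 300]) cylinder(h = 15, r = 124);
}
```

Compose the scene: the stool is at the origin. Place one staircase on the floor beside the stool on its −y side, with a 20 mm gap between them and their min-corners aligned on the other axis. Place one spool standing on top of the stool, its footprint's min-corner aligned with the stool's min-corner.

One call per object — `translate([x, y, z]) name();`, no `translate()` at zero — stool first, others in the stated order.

stool();
translate([0, -1024, 0]) staircase();
translate([0, 0, 407]) spool();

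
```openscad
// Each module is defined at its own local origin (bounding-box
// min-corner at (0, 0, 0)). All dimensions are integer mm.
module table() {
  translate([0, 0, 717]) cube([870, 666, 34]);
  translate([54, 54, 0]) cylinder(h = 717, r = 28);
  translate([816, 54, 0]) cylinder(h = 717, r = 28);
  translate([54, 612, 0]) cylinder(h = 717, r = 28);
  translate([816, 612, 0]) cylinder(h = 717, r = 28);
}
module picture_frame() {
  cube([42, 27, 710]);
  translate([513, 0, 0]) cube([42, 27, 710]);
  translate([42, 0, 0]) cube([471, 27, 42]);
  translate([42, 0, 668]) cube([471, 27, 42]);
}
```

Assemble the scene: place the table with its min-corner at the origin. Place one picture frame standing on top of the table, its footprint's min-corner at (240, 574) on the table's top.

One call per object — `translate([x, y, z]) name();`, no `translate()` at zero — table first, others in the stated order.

table();
translate([240, 574, 751]) picture_frame();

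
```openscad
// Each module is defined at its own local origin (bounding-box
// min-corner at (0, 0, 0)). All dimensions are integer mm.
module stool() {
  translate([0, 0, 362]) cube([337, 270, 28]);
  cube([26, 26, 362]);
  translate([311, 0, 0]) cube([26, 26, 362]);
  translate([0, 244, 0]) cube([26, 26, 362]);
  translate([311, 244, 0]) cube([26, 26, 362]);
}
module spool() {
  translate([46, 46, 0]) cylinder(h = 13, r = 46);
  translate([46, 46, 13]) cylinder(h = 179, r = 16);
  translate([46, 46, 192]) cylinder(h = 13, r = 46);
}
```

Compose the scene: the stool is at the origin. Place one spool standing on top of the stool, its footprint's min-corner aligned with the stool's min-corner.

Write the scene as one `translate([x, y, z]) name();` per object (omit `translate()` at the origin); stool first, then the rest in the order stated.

stool();
translate([0, 0, 390]) spool();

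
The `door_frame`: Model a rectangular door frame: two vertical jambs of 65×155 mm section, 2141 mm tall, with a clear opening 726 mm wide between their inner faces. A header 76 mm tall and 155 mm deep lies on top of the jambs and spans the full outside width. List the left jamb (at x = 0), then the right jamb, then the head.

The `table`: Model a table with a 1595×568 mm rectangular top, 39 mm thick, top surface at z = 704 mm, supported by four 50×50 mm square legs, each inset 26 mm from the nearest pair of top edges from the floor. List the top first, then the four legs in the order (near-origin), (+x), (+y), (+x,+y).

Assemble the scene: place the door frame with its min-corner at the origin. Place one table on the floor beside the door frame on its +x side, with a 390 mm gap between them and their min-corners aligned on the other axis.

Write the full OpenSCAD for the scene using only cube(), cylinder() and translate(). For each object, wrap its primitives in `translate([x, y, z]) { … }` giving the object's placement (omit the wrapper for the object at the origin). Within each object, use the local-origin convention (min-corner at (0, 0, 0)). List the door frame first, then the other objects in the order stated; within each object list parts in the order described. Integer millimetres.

cube([65, 155, 2141]);
translate([791, 0, 0]) cube([65, 155, 2141]);
translate([0, 0, 2141]) cube([856, 155, 76]);
translate([1246, 0, 0]) {
  translate([0, 0, 665]) cube([1595, 568, 39]);
  translate([26, 26, 0]) cube([50, 50, 665]);
  translate([1519, 26, 0]) cube([50, 50, 665]);
  translate([26, 492, 0]) cube([50, 50, 665]);
  translate([1519, 492, 0]) cube([50, 50, 665]);
}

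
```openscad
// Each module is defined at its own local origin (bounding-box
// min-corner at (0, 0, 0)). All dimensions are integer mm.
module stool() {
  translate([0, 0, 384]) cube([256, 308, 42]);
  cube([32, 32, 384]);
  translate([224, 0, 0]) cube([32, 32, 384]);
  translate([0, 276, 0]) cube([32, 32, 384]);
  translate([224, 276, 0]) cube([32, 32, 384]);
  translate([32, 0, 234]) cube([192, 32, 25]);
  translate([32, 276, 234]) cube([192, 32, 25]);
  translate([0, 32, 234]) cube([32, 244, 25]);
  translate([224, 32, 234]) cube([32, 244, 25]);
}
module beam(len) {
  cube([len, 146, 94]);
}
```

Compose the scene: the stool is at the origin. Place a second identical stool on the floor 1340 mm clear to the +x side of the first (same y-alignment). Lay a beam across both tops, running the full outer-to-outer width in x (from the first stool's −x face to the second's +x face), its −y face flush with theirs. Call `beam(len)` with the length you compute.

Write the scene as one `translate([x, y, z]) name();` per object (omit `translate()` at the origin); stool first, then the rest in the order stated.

stool();
translate([1596, 0, 0]) stool();
translate([0, 0, 426]) beam(1852);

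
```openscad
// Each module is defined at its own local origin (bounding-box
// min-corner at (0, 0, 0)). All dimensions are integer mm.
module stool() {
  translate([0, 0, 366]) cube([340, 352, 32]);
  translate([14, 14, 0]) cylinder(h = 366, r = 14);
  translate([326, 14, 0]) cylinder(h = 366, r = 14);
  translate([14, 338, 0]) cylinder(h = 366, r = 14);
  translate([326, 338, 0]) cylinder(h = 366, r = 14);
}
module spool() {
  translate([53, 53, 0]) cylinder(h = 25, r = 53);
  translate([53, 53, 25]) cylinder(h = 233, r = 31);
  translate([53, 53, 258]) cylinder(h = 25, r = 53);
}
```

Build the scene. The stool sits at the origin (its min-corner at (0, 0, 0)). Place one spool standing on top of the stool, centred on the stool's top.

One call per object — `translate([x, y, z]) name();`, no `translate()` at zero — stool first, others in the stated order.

stool();
translate([117, 123, 398]) spool();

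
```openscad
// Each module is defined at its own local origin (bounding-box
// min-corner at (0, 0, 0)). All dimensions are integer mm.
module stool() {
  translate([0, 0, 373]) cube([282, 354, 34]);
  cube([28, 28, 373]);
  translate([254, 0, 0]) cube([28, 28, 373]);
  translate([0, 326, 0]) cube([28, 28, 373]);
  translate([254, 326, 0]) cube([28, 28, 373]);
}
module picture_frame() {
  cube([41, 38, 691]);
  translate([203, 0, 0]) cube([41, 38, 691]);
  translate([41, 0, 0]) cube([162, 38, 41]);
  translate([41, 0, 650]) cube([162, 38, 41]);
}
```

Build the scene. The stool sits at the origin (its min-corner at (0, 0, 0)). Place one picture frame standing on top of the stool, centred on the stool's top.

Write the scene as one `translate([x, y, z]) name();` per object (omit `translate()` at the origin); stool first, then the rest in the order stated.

stool();
translate([19, 158, 407]) picture_frame();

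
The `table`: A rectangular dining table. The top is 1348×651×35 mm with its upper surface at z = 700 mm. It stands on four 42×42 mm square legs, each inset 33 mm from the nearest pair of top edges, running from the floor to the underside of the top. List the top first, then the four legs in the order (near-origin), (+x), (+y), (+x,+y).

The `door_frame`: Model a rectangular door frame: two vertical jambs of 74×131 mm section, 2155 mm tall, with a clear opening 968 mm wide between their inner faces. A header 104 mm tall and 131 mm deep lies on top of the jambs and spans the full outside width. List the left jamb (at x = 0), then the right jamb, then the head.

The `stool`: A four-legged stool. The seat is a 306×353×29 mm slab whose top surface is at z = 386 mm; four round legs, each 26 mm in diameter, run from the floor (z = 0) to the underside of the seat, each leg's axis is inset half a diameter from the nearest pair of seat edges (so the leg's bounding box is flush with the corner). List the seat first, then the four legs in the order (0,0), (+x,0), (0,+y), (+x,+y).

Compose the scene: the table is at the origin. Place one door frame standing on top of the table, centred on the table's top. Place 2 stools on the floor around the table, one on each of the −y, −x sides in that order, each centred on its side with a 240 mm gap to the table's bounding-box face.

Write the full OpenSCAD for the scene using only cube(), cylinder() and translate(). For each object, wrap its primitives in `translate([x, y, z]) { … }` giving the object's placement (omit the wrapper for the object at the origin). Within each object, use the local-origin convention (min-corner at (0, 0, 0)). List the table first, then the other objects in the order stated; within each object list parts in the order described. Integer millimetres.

translate([0, 0, 665]) cube([1348, 651, 35]);
translate([33, 33, 0]) cube([42, 42, 665]);
translate([1273, 33, 0]) cube([42, 42, 665]);
translate([33, 576, 0]) cube([42, 42, 665]);
translate([1273, 576, 0]) cube([42, 42, 665]);
translate([116, 260, 700]) {
  cube([74, 131, 2155]);
  translate([1042, 0, 0]) cube([74, 131, 2155]);
  translate([0, 0, 2155]) cube([1116, 131, 104]);
}
translate([521, -593, 0]) {
  translate([0, 0, 357]) cube([306, 353, 29]);
  translate([13, 13, 0]) cylinder(h = 357, r = 13);
  translate([293, 13, 0]) cylinder(h = 357, r = 13);
  translate([13, 340, 0]) cylinder(h = 357, r = 13);
  translate([293, 340, 0]) cylinder(h = 357, r = 13);
}
translate([-546, 149, 0]) {
  translate([0, 0, 357]) cube([306, 353, 29]);
  translate([13, 13, 0]) cylinder(h = 357, r = 13);
  translate([293, 13, 0]) cylinder(h = 357, r = 13);
  translate([13, 340, 0]) cylinder(h = 357, r = 13);
  translate([293, 340, 0]) cylinder(h = 357, r = 13);
}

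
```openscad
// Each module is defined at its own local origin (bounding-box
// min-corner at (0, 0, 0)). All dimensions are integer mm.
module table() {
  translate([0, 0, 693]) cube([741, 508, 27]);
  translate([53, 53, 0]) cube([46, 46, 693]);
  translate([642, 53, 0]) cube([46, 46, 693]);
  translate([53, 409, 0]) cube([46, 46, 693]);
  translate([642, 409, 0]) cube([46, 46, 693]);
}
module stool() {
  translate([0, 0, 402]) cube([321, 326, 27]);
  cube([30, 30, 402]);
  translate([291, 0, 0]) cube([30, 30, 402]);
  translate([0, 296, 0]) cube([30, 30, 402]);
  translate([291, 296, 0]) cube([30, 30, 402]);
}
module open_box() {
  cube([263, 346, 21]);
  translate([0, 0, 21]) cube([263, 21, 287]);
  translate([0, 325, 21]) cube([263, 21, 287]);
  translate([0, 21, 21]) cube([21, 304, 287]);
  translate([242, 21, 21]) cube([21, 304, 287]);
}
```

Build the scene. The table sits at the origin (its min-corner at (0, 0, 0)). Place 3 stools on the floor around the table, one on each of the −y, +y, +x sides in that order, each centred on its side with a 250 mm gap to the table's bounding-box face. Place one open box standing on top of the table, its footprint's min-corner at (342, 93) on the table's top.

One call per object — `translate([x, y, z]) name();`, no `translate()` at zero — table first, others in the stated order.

table();
translate([210, -576, 0]) stool();
translate([210, 758, 0]) stool();
translate([991, 91, 0]) stool();
translate([342, 93, 720]) open_box();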